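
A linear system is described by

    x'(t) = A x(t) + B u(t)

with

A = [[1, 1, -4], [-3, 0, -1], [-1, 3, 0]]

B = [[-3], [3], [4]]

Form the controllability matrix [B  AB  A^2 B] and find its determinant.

-929

AB = [[-16], [5], [12]]
A^2B = [[-59], [36], [31]]
Controllability matrix C = [B  AB  A^2B] = [[-3, -16, -59], [3, 5, 36], [4, 12, 31]]
Expanding along the first row, det(C) = (-3)·(5·31 - 36·12) - (-16)·(3·31 - 36·4) + (-59)·(3·12 - 5·4) = (-3)·(-277) - (-16)·(-51) + (-59)·16 = -929
Since det(C) ≠ 0, rank(C) = 3 and the system is completely controllable.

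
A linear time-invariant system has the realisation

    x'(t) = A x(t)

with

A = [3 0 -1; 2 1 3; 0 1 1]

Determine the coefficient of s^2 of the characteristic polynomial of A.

-5

Expand det(sI - A) for the 3×3 matrix.
p(s) = s^3 - 5s^2 + 4s + 8.
(Check: constant term = det(-A) = (-1)^3 det A = 8; coefficient of s^2 = -tr A = -5.)
The coefficient of s^2 is -5.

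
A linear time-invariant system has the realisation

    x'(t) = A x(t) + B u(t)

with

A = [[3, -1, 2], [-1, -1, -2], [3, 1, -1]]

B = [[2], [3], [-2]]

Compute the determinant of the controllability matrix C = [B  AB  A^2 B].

AB = [[-1], [-1], [11]]
A^2B = [[20], [-20], [-15]]
Controllability matrix C = [B  AB  A^2B] = [[2, -1, 20], [3, -1, -20], [-2, 11, -15]]
Expanding along the first row, det(C) = 2·((-1)·(-15) - (-20)·11) - (-1)·(3·(-15) - (-20)·(-2)) + 20·(3·11 - (-1)·(-2)) = 2·235 - (-1)·(-85) + 20·31 = 1005
Since det(C) ≠ 0, rank(C) = 3 and the system is completely controllable.

1005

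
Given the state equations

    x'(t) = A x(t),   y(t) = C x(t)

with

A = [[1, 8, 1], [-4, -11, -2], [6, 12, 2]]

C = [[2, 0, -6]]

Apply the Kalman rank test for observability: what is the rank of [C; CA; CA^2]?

CA = [[-34, -56, -10]]
CA^2 = [[130, 224, 58]]
Observability matrix O = [C; CA; CA^2] = [[2, 0, -6], [-34, -56, -10], [130, 224, 58]]
The columns c1, c2, c3 of O are linearly dependent: 3·c1 - 2·c2 + c3 = 0 (check each entry), so rank(O) ≤ 2.
The 2×2 minor from rows 1, 2, columns 1, 2 is 2·(-56) - 0·(-34) = -112 - 0 = -112 ≠ 0, so rank(O) = 2.
rank(O) = 2 < n = 3, so the pair (A, C) is not completely observable.

2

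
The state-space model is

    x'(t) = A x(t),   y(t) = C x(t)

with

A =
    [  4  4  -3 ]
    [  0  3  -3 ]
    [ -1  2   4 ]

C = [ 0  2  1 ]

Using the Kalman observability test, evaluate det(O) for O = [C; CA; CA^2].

CA = [[-1, 8, -2]]
CA^2 = [[-2, 16, -29]]
Observability matrix O = [C; CA; CA^2] = [[0, 2, 1], [-1, 8, -2], [-2, 16, -29]]
Expanding along the first row, det(O) = 0·(8·(-29) - (-2)·16) - 2·((-1)·(-29) - (-2)·(-2)) + 1·((-1)·16 - 8·(-2)) = 0·(-200) - 2·25 + 1·0 = -50
Since det(O) ≠ 0, rank(O) = 3 and the system is completely observable.

-50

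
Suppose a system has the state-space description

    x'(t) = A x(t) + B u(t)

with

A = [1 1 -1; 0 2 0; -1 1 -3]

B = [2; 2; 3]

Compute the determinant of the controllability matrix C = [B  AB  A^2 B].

-72

AB = [[1], [4], [-9]]
A^2B = [[14], [8], [30]]
Controllability matrix C = [B  AB  A^2B] = [[2, 1, 14], [2, 4, 8], [3, -9, 30]]
Expanding along the first row, det(C) = 2·(4·30 - 8·(-9)) - 1·(2·30 - 8·3) + 14·(2·(-9) - 4·3) = 2·192 - 1·36 + 14·(-30) = -72
Since det(C) ≠ 0, rank(C) = 3 and the system is completely controllable.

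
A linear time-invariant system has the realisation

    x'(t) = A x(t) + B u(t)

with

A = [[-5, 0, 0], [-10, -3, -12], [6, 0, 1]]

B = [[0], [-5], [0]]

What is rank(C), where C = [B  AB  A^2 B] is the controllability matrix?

1

AB = [[0], [15], [0]]
A^2B = [[0], [-45], [0]]
Controllability matrix C = [B  AB  A^2B] = [[0, 0, 0], [-5, 15, -45], [0, 0, 0]]
Every column of C is a scalar multiple of column 1 = [0, -5, 0] (multipliers 1, -3, 9), so the columns span a one-dimensional space.
C ≠ 0, hence rank(C) = 1.
rank(C) = 1 < n = 3, so the pair (A, B) is not completely controllable.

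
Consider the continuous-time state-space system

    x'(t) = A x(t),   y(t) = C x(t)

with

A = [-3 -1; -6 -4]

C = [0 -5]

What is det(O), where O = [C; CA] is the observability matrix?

CA = [[30, 20]]
Observability matrix O = [C; CA] = [[0, -5], [30, 20]]
det(O) = 0·20 - (-5)·30 = 0 - (-150) = 150
Since det(O) ≠ 0, rank(O) = 2 and the system is completely observable.

150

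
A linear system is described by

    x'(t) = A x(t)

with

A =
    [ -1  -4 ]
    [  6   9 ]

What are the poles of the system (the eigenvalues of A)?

3, 5

det(sI - A) = s^2 - (tr A)s + det A, with tr A = (-1) + 9 = 8 and det A = (-1)·9 - (-4)·6 = -9 - (-24) = 15.
So p(s) = det(sI - A) = s^2 - 8s + 15.
Factor s^2 - 8s + 15: two numbers with sum 8 and product 15 are 5 and 3, so s^2 - 8s + 15 = (s - 5)(s - 3).
Hence p(s) = (s - 5) (s - 3), with roots 3, 5.
At least one eigenvalue has non-negative real part, so the system is not asymptotically stable.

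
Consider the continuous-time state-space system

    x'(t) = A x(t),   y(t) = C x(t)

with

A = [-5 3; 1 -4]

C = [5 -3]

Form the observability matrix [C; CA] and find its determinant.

51

CA = [[-28, 27]]
Observability matrix O = [C; CA] = [[5, -3], [-28, 27]]
det(O) = 5·27 - (-3)·(-28) = 135 - 84 = 51
Since det(O) ≠ 0, rank(O) = 2 and the system is completely observable.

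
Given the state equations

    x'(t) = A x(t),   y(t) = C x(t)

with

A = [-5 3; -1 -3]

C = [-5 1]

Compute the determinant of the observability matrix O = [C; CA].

CA = [[24, -18]]
Observability matrix O = [C; CA] = [[-5, 1], [24, -18]]
det(O) = (-5)·(-18) - 1·24 = 90 - 24 = 66
Since det(O) ≠ 0, rank(O) = 2 and the system is completely observable.

66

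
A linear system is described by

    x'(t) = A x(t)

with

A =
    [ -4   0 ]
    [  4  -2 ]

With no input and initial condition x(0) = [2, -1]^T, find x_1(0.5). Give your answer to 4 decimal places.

det(sI - A) = s^2 - (tr A)s + det A, with tr A = (-4) + (-2) = -6 and det A = (-4)·(-2) - 0·4 = 8 - 0 = 8.
So p(s) = det(sI - A) = s^2 + 6s + 8.
Factor s^2 + 6s + 8: two numbers with sum -6 and product 8 are -2 and -4, so s^2 + 6s + 8 = (s + 2)(s + 4).
Hence p(s) = (s + 2) (s + 4), with roots -4, -2.
The eigenvalues -4, -2 are distinct and real, so A is diagonalisable and x(t) = e^{At} x(0) = V diag(e^{λ_i t}) V^{-1} x(0), where the columns of V are the eigenvectors.
λ = -4: A - (-4)I = [[0, 0], [4, 2]]. Row 2 gives 4·v1 + 2·v2 = 0, so take v_1 = [1, -2]^T.
λ = -2: A - (-2)I = [[-2, 0], [4, 0]]. Row 1 gives (-2)·v1 + 0·v2 = 0, so take v_2 = [0, 1]^T.
V = [v_1 v_2] = [[1, 0], [-2, 1]] has det V = 1, so V^{-1} = adj(V)/det V = [[1, 0], [2, 1]].
Modal coordinates z(0) = V^{-1} x(0): 1·2 + 0·(-1) = 2; 2·2 + 1·(-1) = 3; so z(0) = [2, 3]^T.
x_1(t) = Σ_i (v_i)_1 · z_i(0) · e^{λ_i t} (row 1 of V times the modal terms).
x_1(0.5) = 1·2·e^{-4·0.5} + 0·3·e^{-2·0.5} = 2·0.135335 + 0·0.367879 = 0.2707.

0.2707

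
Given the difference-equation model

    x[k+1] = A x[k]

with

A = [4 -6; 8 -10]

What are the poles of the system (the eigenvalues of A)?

-4, -2

det(zI - A) = z^2 - (tr A)z + det A, with tr A = 4 + (-10) = -6 and det A = 4·(-10) - (-6)·8 = -40 - (-48) = 8.
So p(z) = det(zI - A) = z^2 + 6z + 8.
Factor z^2 + 6z + 8: two numbers with sum -6 and product 8 are -2 and -4, so z^2 + 6z + 8 = (z + 2)(z + 4).
Hence p(z) = (z + 2) (z + 4), with roots -4, -2.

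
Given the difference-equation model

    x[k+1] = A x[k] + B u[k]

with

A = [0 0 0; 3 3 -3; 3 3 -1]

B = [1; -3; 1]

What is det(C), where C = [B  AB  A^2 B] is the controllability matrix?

138

AB = [[0], [-9], [-7]]
A^2B = [[0], [-6], [-20]]
Controllability matrix C = [B  AB  A^2B] = [[1, 0, 0], [-3, -9, -6], [1, -7, -20]]
Expanding along the first row, det(C) = 1·((-9)·(-20) - (-6)·(-7)) - 0·((-3)·(-20) - (-6)·1) + 0·((-3)·(-7) - (-9)·1) = 1·138 - 0·66 + 0·30 = 138
Since det(C) ≠ 0, rank(C) = 3 and the system is completely controllable.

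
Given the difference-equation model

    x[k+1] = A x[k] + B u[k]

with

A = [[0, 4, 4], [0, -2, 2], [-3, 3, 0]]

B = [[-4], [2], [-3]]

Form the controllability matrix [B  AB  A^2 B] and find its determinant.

4032

AB = [[-4], [-10], [18]]
A^2B = [[32], [56], [-18]]
Controllability matrix C = [B  AB  A^2B] = [[-4, -4, 32], [2, -10, 56], [-3, 18, -18]]
Expanding along the first row, det(C) = (-4)·((-10)·(-18) - 56·18) - (-4)·(2·(-18) - 56·(-3)) + 32·(2·18 - (-10)·(-3)) = (-4)·(-828) - (-4)·132 + 32·6 = 4032
Since det(C) ≠ 0, rank(C) = 3 and the system is completely controllable.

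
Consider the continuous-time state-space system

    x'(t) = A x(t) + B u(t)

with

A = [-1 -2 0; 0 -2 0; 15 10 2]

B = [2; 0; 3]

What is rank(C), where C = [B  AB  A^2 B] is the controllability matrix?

2

AB = [[-2], [0], [36]]
A^2B = [[2], [0], [42]]
Controllability matrix C = [B  AB  A^2B] = [[2, -2, 2], [0, 0, 0], [3, 36, 42]]
Row 2 of C is identically zero, so rank(C) ≤ 2.
The 2×2 minor from rows 1, 3, columns 1, 2 is 2·36 - (-2)·3 = 72 - (-6) = 78 ≠ 0, so rank(C) = 2.
rank(C) = 2 < n = 3, so the pair (A, B) is not completely controllable.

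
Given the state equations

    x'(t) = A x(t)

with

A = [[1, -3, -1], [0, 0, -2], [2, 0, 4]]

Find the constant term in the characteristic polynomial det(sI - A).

-12

Expand det(sI - A) for the 3×3 matrix.
p(s) = s^3 - 5s^2 + 6s - 12.
(Check: constant term = det(-A) = (-1)^3 det A = -12; coefficient of s^2 = -tr A = -5.)
The constant term is -12.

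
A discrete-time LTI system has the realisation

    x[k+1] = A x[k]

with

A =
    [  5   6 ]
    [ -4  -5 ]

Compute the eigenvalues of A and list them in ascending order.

-1, 1

det(zI - A) = z^2 - (tr A)z + det A, with tr A = 5 + (-5) = 0 and det A = 5·(-5) - 6·(-4) = -25 - (-24) = -1.
So p(z) = det(zI - A) = z^2 - 1.
Factor z^2 - 1: two numbers with sum 0 and product -1 are 1 and -1, so z^2 - 1 = (z - 1)(z + 1).
Hence p(z) = (z - 1) (z + 1), with roots -1, 1.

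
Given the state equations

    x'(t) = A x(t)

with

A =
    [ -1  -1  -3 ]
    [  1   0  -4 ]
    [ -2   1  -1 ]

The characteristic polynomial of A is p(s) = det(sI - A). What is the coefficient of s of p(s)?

Expand det(sI - A) for the 3×3 matrix.
p(s) = s^3 + 2s^2 + 16.
(Check: constant term = det(-A) = (-1)^3 det A = 16; coefficient of s^2 = -tr A = 2.)
The coefficient of s is 0.

0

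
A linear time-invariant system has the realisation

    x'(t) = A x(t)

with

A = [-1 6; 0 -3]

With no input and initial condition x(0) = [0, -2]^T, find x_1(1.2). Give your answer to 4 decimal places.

-1.6432

det(sI - A) = s^2 - (tr A)s + det A, with tr A = (-1) + (-3) = -4 and det A = (-1)·(-3) - 6·0 = 3 - 0 = 3.
So p(s) = det(sI - A) = s^2 + 4s + 3.
Factor s^2 + 4s + 3: two numbers with sum -4 and product 3 are -1 and -3, so s^2 + 4s + 3 = (s + 1)(s + 3).
Hence p(s) = (s + 1) (s + 3), with roots -3, -1.
The eigenvalues -3, -1 are distinct and real, so A is diagonalisable and x(t) = e^{At} x(0) = V diag(e^{λ_i t}) V^{-1} x(0), where the columns of V are the eigenvectors.
λ = -3: A - (-3)I = [[2, 6], [0, 0]]. Row 1 gives 2·v1 + 6·v2 = 0, so take v_1 = [3, -1]^T.
λ = -1: A - (-1)I = [[0, 6], [0, -2]]. Row 1 gives 0·v1 + 6·v2 = 0, so take v_2 = [1, 0]^T.
V = [v_1 v_2] = [[3, 1], [-1, 0]] has det V = 1, so V^{-1} = adj(V)/det V = [[0, -1], [1, 3]].
Modal coordinates z(0) = V^{-1} x(0): 0·0 + (-1)·(-2) = 2; 1·0 + 3·(-2) = -6; so z(0) = [2, -6]^T.
x_1(t) = Σ_i (v_i)_1 · z_i(0) · e^{λ_i t} (row 1 of V times the modal terms).
x_1(1.2) = 3·2·e^{-3·1.2} + 1·(-6)·e^{-1·1.2} = 6·0.027324 + (-6)·0.301194 = -1.6432.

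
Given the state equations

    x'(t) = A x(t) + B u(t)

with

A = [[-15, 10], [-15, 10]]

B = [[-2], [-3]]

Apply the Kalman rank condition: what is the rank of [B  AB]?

1

AB = [[0], [0]]
Controllability matrix C = [B  AB] = [[-2, 0], [-3, 0]]
Every column of C is a scalar multiple of column 1 = [-2, -3] (multipliers 1, 0), so the columns span a one-dimensional space.
C ≠ 0, hence rank(C) = 1.
rank(C) = 1 < n = 2, so the pair (A, B) is not completely controllable.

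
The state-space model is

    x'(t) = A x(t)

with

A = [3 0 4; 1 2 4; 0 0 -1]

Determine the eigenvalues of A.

det(sI - A) = s^3 - (tr A)s^2 + (M11 + M22 + M33)s - det A, where Mii is the 2×2 principal minor of A obtained by deleting row i and column i.
tr A = 3 + 2 + (-1) = 4; M11 = 2·(-1) - 4·0 = -2 - 0 = -2; M22 = 3·(-1) - 4·0 = -3 - 0 = -3; M33 = 3·2 - 0·1 = 6 - 0 = 6; sum of minors = 1.
det A = 3·(2·(-1) - 4·0) - 0·(1·(-1) - 4·0) + 4·(1·0 - 2·0) = 3·(-2) - 0·(-1) + 4·0 = -6.
So p(s) = det(sI - A) = s^3 - 4s^2 + s + 6.
Rational-root test: any integer root divides 6. Testing small divisors, s = -1 works: p(-1) = -1 + (-4) + (-1) + 6 = 0, so (s + 1) is a factor.
Dividing, p(s) = (s + 1)(s^2 - 5s + 6).
Factor s^2 - 5s + 6: two numbers with sum 5 and product 6 are 3 and 2, so s^2 - 5s + 6 = (s - 3)(s - 2).
Hence p(s) = (s - 3) (s - 2) (s + 1), with roots -1, 2, 3.
At least one eigenvalue has non-negative real part, so the system is not asymptotically stable.

-1, 2, 3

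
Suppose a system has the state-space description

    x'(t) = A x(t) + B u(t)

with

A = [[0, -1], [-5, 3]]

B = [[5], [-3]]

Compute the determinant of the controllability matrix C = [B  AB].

AB = [[3], [-34]]
Controllability matrix C = [B  AB] = [[5, 3], [-3, -34]]
det(C) = 5·(-34) - 3·(-3) = -170 - (-9) = -161
Since det(C) ≠ 0, rank(C) = 2 and the system is completely controllable.

-161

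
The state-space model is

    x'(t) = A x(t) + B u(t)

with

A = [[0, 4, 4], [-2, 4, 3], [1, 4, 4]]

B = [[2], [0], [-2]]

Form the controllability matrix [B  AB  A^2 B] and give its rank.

3

AB = [[-8], [-10], [-6]]
A^2B = [[-64], [-42], [-72]]
Controllability matrix C = [B  AB  A^2B] = [[2, -8, -64], [0, -10, -42], [-2, -6, -72]]
det(C) = 2·((-10)·(-72) - (-42)·(-6)) - (-8)·(0·(-72) - (-42)·(-2)) + (-64)·(0·(-6) - (-10)·(-2)) = 2·468 - (-8)·(-84) + (-64)·(-20) = 1544 ≠ 0, so rank(C) = 3.
rank(C) = 3 = n, so the pair (A, B) is completely controllable.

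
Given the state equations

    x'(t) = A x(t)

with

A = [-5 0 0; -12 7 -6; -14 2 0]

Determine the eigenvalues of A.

-5, 3, 4

det(sI - A) = s^3 - (tr A)s^2 + (M11 + M22 + M33)s - det A, where Mii is the 2×2 principal minor of A obtained by deleting row i and column i.
tr A = (-5) + 7 + 0 = 2; M11 = 7·0 - (-6)·2 = 0 - (-12) = 12; M22 = (-5)·0 - 0·(-14) = 0 - 0 = 0; M33 = (-5)·7 - 0·(-12) = -35 - 0 = -35; sum of minors = -23.
det A = (-5)·(7·0 - (-6)·2) - 0·((-12)·0 - (-6)·(-14)) + 0·((-12)·2 - 7·(-14)) = (-5)·12 - 0·(-84) + 0·74 = -60.
So p(s) = det(sI - A) = s^3 - 2s^2 - 23s + 60.
Rational-root test: any integer root divides 60. Testing small divisors, s = 3 works: p(3) = 27 + (-18) + (-69) + 60 = 0, so (s - 3) is a factor.
Dividing, p(s) = (s - 3)(s^2 + s - 20).
Factor s^2 + s - 20: two numbers with sum -1 and product -20 are 4 and -5, so s^2 + s - 20 = (s - 4)(s + 5).
Hence p(s) = (s - 4) (s - 3) (s + 5), with roots -5, 3, 4.
At least one eigenvalue has non-negative real part, so the system is not asymptotically stable.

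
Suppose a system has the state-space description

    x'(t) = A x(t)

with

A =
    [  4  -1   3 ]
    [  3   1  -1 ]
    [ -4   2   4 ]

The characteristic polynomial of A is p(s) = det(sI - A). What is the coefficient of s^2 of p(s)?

Expand det(sI - A) for the 3×3 matrix.
p(s) = s^3 - 9s^2 + 41s - 62.
(Check: constant term = det(-A) = (-1)^3 det A = -62; coefficient of s^2 = -tr A = -9.)
The coefficient of s^2 is -9.

-9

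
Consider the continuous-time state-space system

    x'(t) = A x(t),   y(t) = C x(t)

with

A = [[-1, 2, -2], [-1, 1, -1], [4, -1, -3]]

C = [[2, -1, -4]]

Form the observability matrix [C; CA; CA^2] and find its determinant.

-926

CA = [[-17, 7, 9]]
CA^2 = [[46, -36, 0]]
Observability matrix O = [C; CA; CA^2] = [[2, -1, -4], [-17, 7, 9], [46, -36, 0]]
Expanding along the first row, det(O) = 2·(7·0 - 9·(-36)) - (-1)·((-17)·0 - 9·46) + (-4)·((-17)·(-36) - 7·46) = 2·324 - (-1)·(-414) + (-4)·290 = -926
Since det(O) ≠ 0, rank(O) = 3 and the system is completely observable.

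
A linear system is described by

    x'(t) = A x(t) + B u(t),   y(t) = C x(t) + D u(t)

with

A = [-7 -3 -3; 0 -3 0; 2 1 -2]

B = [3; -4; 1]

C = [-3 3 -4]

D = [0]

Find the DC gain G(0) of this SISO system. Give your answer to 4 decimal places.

-8.5833

G(0) = C(-A)^{-1}B + D = -C A^{-1} B + D.
det A = -60, so A^{-1} = (1/-60)·adj(A) = [[-1/10, 3/20, 3/20], [0, -1/3, 0], [-1/10, -1/60, -7/20]]
A^{-1} B = [-3/4, 4/3, -7/12]^T
C A^{-1} B = 103/12
G(0) = D - C A^{-1} B = 0 - (103/12) = -103/12 ≈ -8.5833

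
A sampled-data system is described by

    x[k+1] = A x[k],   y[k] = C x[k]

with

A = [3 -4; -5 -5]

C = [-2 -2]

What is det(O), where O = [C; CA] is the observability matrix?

-28

CA = [[4, 18]]
Observability matrix O = [C; CA] = [[-2, -2], [4, 18]]
det(O) = (-2)·18 - (-2)·4 = -36 - (-8) = -28
Since det(O) ≠ 0, rank(O) = 2 and the system is completely observable.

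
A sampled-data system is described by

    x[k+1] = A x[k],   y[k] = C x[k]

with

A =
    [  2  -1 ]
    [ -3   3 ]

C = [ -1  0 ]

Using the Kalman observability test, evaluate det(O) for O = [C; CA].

CA = [[-2, 1]]
Observability matrix O = [C; CA] = [[-1, 0], [-2, 1]]
det(O) = (-1)·1 - 0·(-2) = -1 - 0 = -1
Since det(O) ≠ 0, rank(O) = 2 and the system is completely observable.

-1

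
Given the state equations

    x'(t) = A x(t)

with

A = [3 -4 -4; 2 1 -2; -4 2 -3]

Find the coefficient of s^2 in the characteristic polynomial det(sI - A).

Expand det(sI - A) for the 3×3 matrix.
p(s) = s^3 - s^2 - 13s + 85.
(Check: constant term = det(-A) = (-1)^3 det A = 85; coefficient of s^2 = -tr A = -1.)
The coefficient of s^2 is -1.

-1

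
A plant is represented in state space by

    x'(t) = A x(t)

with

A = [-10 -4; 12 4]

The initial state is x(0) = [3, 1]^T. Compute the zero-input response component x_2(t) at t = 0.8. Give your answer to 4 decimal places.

det(sI - A) = s^2 - (tr A)s + det A, with tr A = (-10) + 4 = -6 and det A = (-10)·4 - (-4)·12 = -40 - (-48) = 8.
So p(s) = det(sI - A) = s^2 + 6s + 8.
Factor s^2 + 6s + 8: two numbers with sum -6 and product 8 are -2 and -4, so s^2 + 6s + 8 = (s + 2)(s + 4).
Hence p(s) = (s + 2) (s + 4), with roots -4, -2.
The eigenvalues -4, -2 are distinct and real, so A is diagonalisable and x(t) = e^{At} x(0) = V diag(e^{λ_i t}) V^{-1} x(0), where the columns of V are the eigenvectors.
λ = -4: A - (-4)I = [[-6, -4], [12, 8]]. Row 1 gives (-6)·v1 + (-4)·v2 = 0, so take v_1 = [-2, 3]^T.
λ = -2: A - (-2)I = [[-8, -4], [12, 6]]. Row 1 gives (-8)·v1 + (-4)·v2 = 0, so take v_2 = [-1, 2]^T.
V = [v_1 v_2] = [[-2, -1], [3, 2]] has det V = -1, so V^{-1} = adj(V)/det V = [[-2, -1], [3, 2]].
Modal coordinates z(0) = V^{-1} x(0): (-2)·3 + (-1)·1 = -7; 3·3 + 2·1 = 11; so z(0) = [-7, 11]^T.
x_2(t) = Σ_i (v_i)_2 · z_i(0) · e^{λ_i t} (row 2 of V times the modal terms).
x_2(0.8) = 3·(-7)·e^{-4·0.8} + 2·11·e^{-2·0.8} = (-21)·0.040762 + 22·0.201897 = 3.5857.

3.5857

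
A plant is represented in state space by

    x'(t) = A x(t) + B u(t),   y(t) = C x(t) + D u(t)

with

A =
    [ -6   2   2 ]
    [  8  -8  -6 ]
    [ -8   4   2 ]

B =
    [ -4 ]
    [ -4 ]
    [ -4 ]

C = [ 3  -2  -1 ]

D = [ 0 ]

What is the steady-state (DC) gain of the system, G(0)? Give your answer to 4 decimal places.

G(0) = C(-A)^{-1}B + D = -C A^{-1} B + D.
det A = -48, so A^{-1} = (1/-48)·adj(A) = [[-1/6, -1/12, -1/12], [-2/3, -1/12, 5/12], [2/3, -1/6, -2/3]]
A^{-1} B = [4/3, 4/3, 2/3]^T
C A^{-1} B = 2/3
G(0) = D - C A^{-1} B = 0 - (2/3) = -2/3 ≈ -0.6667

-0.6667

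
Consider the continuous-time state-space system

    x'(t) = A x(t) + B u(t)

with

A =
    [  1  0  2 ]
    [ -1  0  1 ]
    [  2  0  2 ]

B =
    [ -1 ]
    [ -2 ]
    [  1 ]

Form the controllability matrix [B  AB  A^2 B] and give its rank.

AB = [[1], [2], [0]]
A^2B = [[1], [-1], [2]]
Controllability matrix C = [B  AB  A^2B] = [[-1, 1, 1], [-2, 2, -1], [1, 0, 2]]
det(C) = (-1)·(2·2 - (-1)·0) - 1·((-2)·2 - (-1)·1) + 1·((-2)·0 - 2·1) = (-1)·4 - 1·(-3) + 1·(-2) = -3 ≠ 0, so rank(C) = 3.
rank(C) = 3 = n, so the pair (A, B) is completely controllable.

3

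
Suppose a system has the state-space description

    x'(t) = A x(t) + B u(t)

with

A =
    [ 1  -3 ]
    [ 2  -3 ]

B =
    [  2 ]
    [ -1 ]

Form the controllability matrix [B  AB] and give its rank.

AB = [[5], [7]]
Controllability matrix C = [B  AB] = [[2, 5], [-1, 7]]
det(C) = 2·7 - 5·(-1) = 14 - (-5) = 19 ≠ 0, so rank(C) = 2.
rank(C) = 2 = n, so the pair (A, B) is completely controllable.

2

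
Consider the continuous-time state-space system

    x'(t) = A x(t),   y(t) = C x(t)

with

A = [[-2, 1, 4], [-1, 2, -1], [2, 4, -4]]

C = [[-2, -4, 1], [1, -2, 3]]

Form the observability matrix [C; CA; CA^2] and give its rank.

3

CA = [[10, -6, -8], [6, 9, -6]]
CA^2 = [[-30, -34, 78], [-33, 0, 39]]
Observability matrix O = [C; CA; CA^2] = [[-2, -4, 1], [1, -2, 3], [10, -6, -8], [6, 9, -6], [-30, -34, 78], [-33, 0, 39]]
Take the 3×3 submatrix of O formed by rows 1, 2, 3: [[-2, -4, 1], [1, -2, 3], [10, -6, -8]]. Its determinant is (-2)·((-2)·(-8) - 3·(-6)) - (-4)·(1·(-8) - 3·10) + 1·(1·(-6) - (-2)·10) = (-2)·34 - (-4)·(-38) + 1·14 = -206 ≠ 0.
So rank(O) ≥ 3; since O has 3 columns, rank(O) = 3.
rank(O) = 3 = n, so the pair (A, C) is completely observable.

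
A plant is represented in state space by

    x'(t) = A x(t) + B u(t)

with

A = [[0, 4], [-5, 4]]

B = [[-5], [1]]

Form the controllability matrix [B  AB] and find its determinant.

AB = [[4], [29]]
Controllability matrix C = [B  AB] = [[-5, 4], [1, 29]]
det(C) = (-5)·29 - 4·1 = -145 - 4 = -149
Since det(C) ≠ 0, rank(C) = 2 and the system is completely controllable.

-149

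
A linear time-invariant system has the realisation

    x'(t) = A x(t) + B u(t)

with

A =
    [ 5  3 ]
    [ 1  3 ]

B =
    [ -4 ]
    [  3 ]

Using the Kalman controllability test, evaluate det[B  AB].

13

AB = [[-11], [5]]
Controllability matrix C = [B  AB] = [[-4, -11], [3, 5]]
det(C) = (-4)·5 - (-11)·3 = -20 - (-33) = 13
Since det(C) ≠ 0, rank(C) = 2 and the system is completely controllable.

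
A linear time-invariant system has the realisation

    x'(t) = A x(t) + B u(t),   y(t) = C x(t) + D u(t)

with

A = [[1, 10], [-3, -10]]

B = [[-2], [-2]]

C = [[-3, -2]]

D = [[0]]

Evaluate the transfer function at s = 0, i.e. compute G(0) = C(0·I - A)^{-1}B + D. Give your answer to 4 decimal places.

G(0) = C(-A)^{-1}B + D = -C A^{-1} B + D.
det A = 20, so A^{-1} = (1/20)·adj(A) = [[-1/2, -1/2], [3/20, 1/20]]
A^{-1} B = [2, -2/5]^T
C A^{-1} B = -26/5
G(0) = D - C A^{-1} B = 0 - (-26/5) = 26/5 ≈ 5.2000

5.2000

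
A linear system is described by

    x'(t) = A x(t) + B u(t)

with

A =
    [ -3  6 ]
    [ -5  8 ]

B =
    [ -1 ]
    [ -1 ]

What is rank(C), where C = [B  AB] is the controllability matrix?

AB = [[-3], [-3]]
Controllability matrix C = [B  AB] = [[-1, -3], [-1, -3]]
Every column of C is a scalar multiple of column 1 = [-1, -1] (multipliers 1, 3), so the columns span a one-dimensional space.
C ≠ 0, hence rank(C) = 1.
rank(C) = 1 < n = 2, so the pair (A, B) is not completely controllable.

1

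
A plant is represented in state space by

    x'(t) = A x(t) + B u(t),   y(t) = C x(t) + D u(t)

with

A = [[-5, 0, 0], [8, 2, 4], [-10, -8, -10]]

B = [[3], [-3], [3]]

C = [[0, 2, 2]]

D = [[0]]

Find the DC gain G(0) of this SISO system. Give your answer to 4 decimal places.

G(0) = C(-A)^{-1}B + D = -C A^{-1} B + D.
det A = -60, so A^{-1} = (1/-60)·adj(A) = [[-1/5, 0, 0], [-2/3, -5/6, -1/3], [11/15, 2/3, 1/6]]
A^{-1} B = [-3/5, -1/2, 7/10]^T
C A^{-1} B = 2/5
G(0) = D - C A^{-1} B = 0 - (2/5) = -2/5 ≈ -0.4000

-0.4000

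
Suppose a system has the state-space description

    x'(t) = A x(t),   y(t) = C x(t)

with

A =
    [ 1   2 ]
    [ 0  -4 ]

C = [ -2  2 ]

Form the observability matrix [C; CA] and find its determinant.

28

CA = [[-2, -12]]
Observability matrix O = [C; CA] = [[-2, 2], [-2, -12]]
det(O) = (-2)·(-12) - 2·(-2) = 24 - (-4) = 28
Since det(O) ≠ 0, rank(O) = 2 and the system is completely observable.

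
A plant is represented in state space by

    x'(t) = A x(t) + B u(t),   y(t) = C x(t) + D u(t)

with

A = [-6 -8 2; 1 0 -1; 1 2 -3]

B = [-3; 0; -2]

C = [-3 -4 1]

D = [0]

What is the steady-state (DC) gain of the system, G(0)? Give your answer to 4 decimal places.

G(0) = C(-A)^{-1}B + D = -C A^{-1} B + D.
det A = -24, so A^{-1} = (1/-24)·adj(A) = [[-1/12, 5/6, -1/3], [-1/12, -2/3, 1/6], [-1/12, -1/6, -1/3]]
A^{-1} B = [11/12, -1/12, 11/12]^T
C A^{-1} B = -3/2
G(0) = D - C A^{-1} B = 0 - (-3/2) = 3/2 ≈ 1.5000

1.5000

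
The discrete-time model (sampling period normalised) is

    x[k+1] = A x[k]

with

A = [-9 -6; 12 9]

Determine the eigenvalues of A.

-3, 3

det(zI - A) = z^2 - (tr A)z + det A, with tr A = (-9) + 9 = 0 and det A = (-9)·9 - (-6)·12 = -81 - (-72) = -9.
So p(z) = det(zI - A) = z^2 - 9.
Factor z^2 - 9: two numbers with sum 0 and product -9 are 3 and -3, so z^2 - 9 = (z - 3)(z + 3).
Hence p(z) = (z - 3) (z + 3), with roots -3, 3.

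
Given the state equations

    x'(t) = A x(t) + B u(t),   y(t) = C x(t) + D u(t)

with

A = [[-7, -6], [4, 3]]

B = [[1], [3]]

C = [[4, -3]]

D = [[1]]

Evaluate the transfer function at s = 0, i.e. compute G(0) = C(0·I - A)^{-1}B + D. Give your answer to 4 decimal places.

G(0) = C(-A)^{-1}B + D = -C A^{-1} B + D.
det A = 3, so A^{-1} = (1/3)·adj(A) = [[1, 2], [-4/3, -7/3]]
A^{-1} B = [7, -25/3]^T
C A^{-1} B = 53
G(0) = D - C A^{-1} B = 1 - (53) = -52

-52.0000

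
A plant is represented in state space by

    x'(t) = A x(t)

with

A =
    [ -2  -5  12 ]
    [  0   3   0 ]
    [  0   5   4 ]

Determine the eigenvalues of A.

det(sI - A) = s^3 - (tr A)s^2 + (M11 + M22 + M33)s - det A, where Mii is the 2×2 principal minor of A obtained by deleting row i and column i.
tr A = (-2) + 3 + 4 = 5; M11 = 3·4 - 0·5 = 12 - 0 = 12; M22 = (-2)·4 - 12·0 = -8 - 0 = -8; M33 = (-2)·3 - (-5)·0 = -6 - 0 = -6; sum of minors = -2.
det A = (-2)·(3·4 - 0·5) - (-5)·(0·4 - 0·0) + 12·(0·5 - 3·0) = (-2)·12 - (-5)·0 + 12·0 = -24.
So p(s) = det(sI - A) = s^3 - 5s^2 - 2s + 24.
Rational-root test: any integer root divides 24. Testing small divisors, s = -2 works: p(-2) = -8 + (-20) + 4 + 24 = 0, so (s + 2) is a factor.
Dividing, p(s) = (s + 2)(s^2 - 7s + 12).
Factor s^2 - 7s + 12: two numbers with sum 7 and product 12 are 4 and 3, so s^2 - 7s + 12 = (s - 4)(s - 3).
Hence p(s) = (s - 4) (s - 3) (s + 2), with roots -2, 3, 4.
At least one eigenvalue has non-negative real part, so the system is not asymptotically stable.

-2, 3, 4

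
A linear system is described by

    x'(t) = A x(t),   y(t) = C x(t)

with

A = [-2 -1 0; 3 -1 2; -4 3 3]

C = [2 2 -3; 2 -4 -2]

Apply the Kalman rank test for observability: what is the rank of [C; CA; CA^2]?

CA = [[14, -13, -5], [-8, -4, -14]]
CA^2 = [[-47, -16, -41], [60, -30, -50]]
Observability matrix O = [C; CA; CA^2] = [[2, 2, -3], [2, -4, -2], [14, -13, -5], [-8, -4, -14], [-47, -16, -41], [60, -30, -50]]
Take the 3×3 submatrix of O formed by rows 1, 2, 3: [[2, 2, -3], [2, -4, -2], [14, -13, -5]]. Its determinant is 2·((-4)·(-5) - (-2)·(-13)) - 2·(2·(-5) - (-2)·14) + (-3)·(2·(-13) - (-4)·14) = 2·(-6) - 2·18 + (-3)·30 = -138 ≠ 0.
So rank(O) ≥ 3; since O has 3 columns, rank(O) = 3.
rank(O) = 3 = n, so the pair (A, C) is completely observable.

3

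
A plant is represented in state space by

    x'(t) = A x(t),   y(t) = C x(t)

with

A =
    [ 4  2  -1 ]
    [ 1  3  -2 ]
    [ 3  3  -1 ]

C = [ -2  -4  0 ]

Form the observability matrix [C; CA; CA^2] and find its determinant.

-24

CA = [[-12, -16, 10]]
CA^2 = [[-34, -42, 34]]
Observability matrix O = [C; CA; CA^2] = [[-2, -4, 0], [-12, -16, 10], [-34, -42, 34]]
Expanding along the first row, det(O) = (-2)·((-16)·34 - 10·(-42)) - (-4)·((-12)·34 - 10·(-34)) + 0·((-12)·(-42) - (-16)·(-34)) = (-2)·(-124) - (-4)·(-68) + 0·(-40) = -24
Since det(O) ≠ 0, rank(O) = 3 and the system is completely observable.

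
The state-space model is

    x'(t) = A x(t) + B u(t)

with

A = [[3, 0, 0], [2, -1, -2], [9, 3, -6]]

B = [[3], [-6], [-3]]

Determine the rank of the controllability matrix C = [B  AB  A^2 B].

2

AB = [[9], [18], [27]]
A^2B = [[27], [-54], [-27]]
Controllability matrix C = [B  AB  A^2B] = [[3, 9, 27], [-6, 18, -54], [-3, 27, -27]]
The rows r1, r2, r3 of C are linearly dependent: -r1 - r2 + r3 = 0 (check each entry), so rank(C) ≤ 2.
The 2×2 minor from rows 1, 2, columns 1, 2 is 3·18 - 9·(-6) = 54 - (-54) = 108 ≠ 0, so rank(C) = 2.
rank(C) = 2 < n = 3, so the pair (A, B) is not completely controllable.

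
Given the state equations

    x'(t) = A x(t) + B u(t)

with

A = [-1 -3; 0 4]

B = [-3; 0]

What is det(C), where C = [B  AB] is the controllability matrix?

0

AB = [[3], [0]]
Controllability matrix C = [B  AB] = [[-3, 3], [0, 0]]
det(C) = (-3)·0 - 3·0 = 0 - 0 = 0
Since det(C) = 0, rank(C) < 2 and the system is not completely controllable.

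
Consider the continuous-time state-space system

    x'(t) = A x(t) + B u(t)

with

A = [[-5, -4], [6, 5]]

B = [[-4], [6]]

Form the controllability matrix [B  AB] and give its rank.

1

AB = [[-4], [6]]
Controllability matrix C = [B  AB] = [[-4, -4], [6, 6]]
Every column of C is a scalar multiple of column 1 = [-4, 6] (multipliers 1, 1), so the columns span a one-dimensional space.
C ≠ 0, hence rank(C) = 1.
rank(C) = 1 < n = 2, so the pair (A, B) is not completely controllable.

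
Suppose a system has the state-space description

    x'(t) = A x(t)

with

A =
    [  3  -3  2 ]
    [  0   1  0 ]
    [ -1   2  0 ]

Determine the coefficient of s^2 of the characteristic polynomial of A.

-4

Expand det(sI - A) for the 3×3 matrix.
p(s) = s^3 - 4s^2 + 5s - 2.
(Check: constant term = det(-A) = (-1)^3 det A = -2; coefficient of s^2 = -tr A = -4.)
The coefficient of s^2 is -4.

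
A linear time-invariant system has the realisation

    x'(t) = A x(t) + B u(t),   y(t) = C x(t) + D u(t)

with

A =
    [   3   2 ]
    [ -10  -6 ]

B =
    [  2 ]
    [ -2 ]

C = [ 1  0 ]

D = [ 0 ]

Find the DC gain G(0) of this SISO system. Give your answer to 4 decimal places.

G(0) = C(-A)^{-1}B + D = -C A^{-1} B + D.
det A = 2, so A^{-1} = (1/2)·adj(A) = [[-3, -1], [5, 3/2]]
A^{-1} B = [-4, 7]^T
C A^{-1} B = -4
G(0) = D - C A^{-1} B = 0 - (-4) = 4

4.0000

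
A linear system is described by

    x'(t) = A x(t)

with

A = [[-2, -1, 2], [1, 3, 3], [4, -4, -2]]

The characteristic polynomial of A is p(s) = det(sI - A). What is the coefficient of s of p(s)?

-3

Expand det(sI - A) for the 3×3 matrix.
p(s) = s^3 + s^2 - 3s + 58.
(Check: constant term = det(-A) = (-1)^3 det A = 58; coefficient of s^2 = -tr A = 1.)
The coefficient of s is -3.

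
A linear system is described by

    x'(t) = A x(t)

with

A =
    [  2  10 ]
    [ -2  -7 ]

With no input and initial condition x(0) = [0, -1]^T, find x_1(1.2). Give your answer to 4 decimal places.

det(sI - A) = s^2 - (tr A)s + det A, with tr A = 2 + (-7) = -5 and det A = 2·(-7) - 10·(-2) = -14 - (-20) = 6.
So p(s) = det(sI - A) = s^2 + 5s + 6.
Factor s^2 + 5s + 6: two numbers with sum -5 and product 6 are -2 and -3, so s^2 + 5s + 6 = (s + 2)(s + 3).
Hence p(s) = (s + 2) (s + 3), with roots -3, -2.
The eigenvalues -3, -2 are distinct and real, so A is diagonalisable and x(t) = e^{At} x(0) = V diag(e^{λ_i t}) V^{-1} x(0), where the columns of V are the eigenvectors.
λ = -3: A - (-3)I = [[5, 10], [-2, -4]]. Row 1 gives 5·v1 + 10·v2 = 0, so take v_1 = [-2, 1]^T.
λ = -2: A - (-2)I = [[4, 10], [-2, -5]]. Row 1 gives 4·v1 + 10·v2 = 0, so take v_2 = [5, -2]^T.
V = [v_1 v_2] = [[-2, 5], [1, -2]] has det V = -1, so V^{-1} = adj(V)/det V = [[2, 5], [1, 2]].
Modal coordinates z(0) = V^{-1} x(0): 2·0 + 5·(-1) = -5; 1·0 + 2·(-1) = -2; so z(0) = [-5, -2]^T.
x_1(t) = Σ_i (v_i)_1 · z_i(0) · e^{λ_i t} (row 1 of V times the modal terms).
x_1(1.2) = (-2)·(-5)·e^{-3·1.2} + 5·(-2)·e^{-2·1.2} = 10·0.027324 + (-10)·0.090718 = -0.6339.

-0.6339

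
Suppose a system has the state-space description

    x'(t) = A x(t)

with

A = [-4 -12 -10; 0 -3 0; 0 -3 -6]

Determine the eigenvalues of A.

det(sI - A) = s^3 - (tr A)s^2 + (M11 + M22 + M33)s - det A, where Mii is the 2×2 principal minor of A obtained by deleting row i and column i.
tr A = (-4) + (-3) + (-6) = -13; M11 = (-3)·(-6) - 0·(-3) = 18 - 0 = 18; M22 = (-4)·(-6) - (-10)·0 = 24 - 0 = 24; M33 = (-4)·(-3) - (-12)·0 = 12 - 0 = 12; sum of minors = 54.
det A = (-4)·((-3)·(-6) - 0·(-3)) - (-12)·(0·(-6) - 0·0) + (-10)·(0·(-3) - (-3)·0) = (-4)·18 - (-12)·0 + (-10)·0 = -72.
So p(s) = det(sI - A) = s^3 + 13s^2 + 54s + 72.
Rational-root test: any integer root divides 72. Testing small divisors, s = -3 works: p(-3) = -27 + 117 + (-162) + 72 = 0, so (s + 3) is a factor.
Dividing, p(s) = (s + 3)(s^2 + 10s + 24).
Factor s^2 + 10s + 24: two numbers with sum -10 and product 24 are -4 and -6, so s^2 + 10s + 24 = (s + 4)(s + 6).
Hence p(s) = (s + 3) (s + 4) (s + 6), with roots -6, -4, -3.
All eigenvalues have negative real part, so the system is asymptotically stable.

-6, -4, -3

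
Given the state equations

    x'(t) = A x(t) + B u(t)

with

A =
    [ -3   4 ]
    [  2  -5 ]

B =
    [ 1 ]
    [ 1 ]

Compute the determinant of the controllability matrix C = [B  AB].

-4

AB = [[1], [-3]]
Controllability matrix C = [B  AB] = [[1, 1], [1, -3]]
det(C) = 1·(-3) - 1·1 = -3 - 1 = -4
Since det(C) ≠ 0, rank(C) = 2 and the system is completely controllable.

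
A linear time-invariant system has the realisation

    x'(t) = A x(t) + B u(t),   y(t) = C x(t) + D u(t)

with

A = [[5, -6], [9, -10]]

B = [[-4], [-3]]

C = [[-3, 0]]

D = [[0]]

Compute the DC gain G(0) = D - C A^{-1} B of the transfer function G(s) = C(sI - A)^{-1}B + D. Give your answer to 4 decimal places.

16.5000

G(0) = C(-A)^{-1}B + D = -C A^{-1} B + D.
det A = 4, so A^{-1} = (1/4)·adj(A) = [[-5/2, 3/2], [-9/4, 5/4]]
A^{-1} B = [11/2, 21/4]^T
C A^{-1} B = -33/2
G(0) = D - C A^{-1} B = 0 - (-33/2) = 33/2 ≈ 16.5000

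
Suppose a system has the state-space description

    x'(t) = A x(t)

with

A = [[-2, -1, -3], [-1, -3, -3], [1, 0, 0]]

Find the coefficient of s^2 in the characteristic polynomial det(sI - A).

Expand det(sI - A) for the 3×3 matrix.
p(s) = s^3 + 5s^2 + 8s + 6.
(Check: constant term = det(-A) = (-1)^3 det A = 6; coefficient of s^2 = -tr A = 5.)
The coefficient of s^2 is 5.

5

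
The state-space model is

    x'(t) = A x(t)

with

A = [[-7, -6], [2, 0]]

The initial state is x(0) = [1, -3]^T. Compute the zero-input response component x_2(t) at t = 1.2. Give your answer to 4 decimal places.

-0.2156

det(sI - A) = s^2 - (tr A)s + det A, with tr A = (-7) + 0 = -7 and det A = (-7)·0 - (-6)·2 = 0 - (-12) = 12.
So p(s) = det(sI - A) = s^2 + 7s + 12.
Factor s^2 + 7s + 12: two numbers with sum -7 and product 12 are -3 and -4, so s^2 + 7s + 12 = (s + 3)(s + 4).
Hence p(s) = (s + 3) (s + 4), with roots -4, -3.
The eigenvalues -4, -3 are distinct and real, so A is diagonalisable and x(t) = e^{At} x(0) = V diag(e^{λ_i t}) V^{-1} x(0), where the columns of V are the eigenvectors.
λ = -4: A - (-4)I = [[-3, -6], [2, 4]]. Row 1 gives (-3)·v1 + (-6)·v2 = 0, so take v_1 = [-2, 1]^T.
λ = -3: A - (-3)I = [[-4, -6], [2, 3]]. Row 1 gives (-4)·v1 + (-6)·v2 = 0, so take v_2 = [3, -2]^T.
V = [v_1 v_2] = [[-2, 3], [1, -2]] has det V = 1, so V^{-1} = adj(V)/det V = [[-2, -3], [-1, -2]].
Modal coordinates z(0) = V^{-1} x(0): (-2)·1 + (-3)·(-3) = 7; (-1)·1 + (-2)·(-3) = 5; so z(0) = [7, 5]^T.
x_2(t) = Σ_i (v_i)_2 · z_i(0) · e^{λ_i t} (row 2 of V times the modal terms).
x_2(1.2) = 1·7·e^{-4·1.2} + (-2)·5·e^{-3·1.2} = 7·0.008230 + (-10)·0.027324 = -0.2156.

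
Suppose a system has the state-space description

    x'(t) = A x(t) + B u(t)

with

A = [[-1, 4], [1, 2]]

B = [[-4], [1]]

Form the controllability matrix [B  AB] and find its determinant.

0

AB = [[8], [-2]]
Controllability matrix C = [B  AB] = [[-4, 8], [1, -2]]
det(C) = (-4)·(-2) - 8·1 = 8 - 8 = 0
Since det(C) = 0, rank(C) < 2 and the system is not completely controllable.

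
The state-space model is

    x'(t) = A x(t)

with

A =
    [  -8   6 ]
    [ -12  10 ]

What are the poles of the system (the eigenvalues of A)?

det(sI - A) = s^2 - (tr A)s + det A, with tr A = (-8) + 10 = 2 and det A = (-8)·10 - 6·(-12) = -80 - (-72) = -8.
So p(s) = det(sI - A) = s^2 - 2s - 8.
Factor s^2 - 2s - 8: two numbers with sum 2 and product -8 are 4 and -2, so s^2 - 2s - 8 = (s - 4)(s + 2).
Hence p(s) = (s - 4) (s + 2), with roots -2, 4.
At least one eigenvalue has non-negative real part, so the system is not asymptotically stable.

-2, 4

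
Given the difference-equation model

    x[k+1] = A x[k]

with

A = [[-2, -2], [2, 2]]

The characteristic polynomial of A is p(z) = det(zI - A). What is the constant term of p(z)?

For a 2×2 matrix, det(zI - A) = z^2 - (tr A)z + det A.
tr A = 0, det A = 0.
So p(z) = z^2.
The constant term is 0.

0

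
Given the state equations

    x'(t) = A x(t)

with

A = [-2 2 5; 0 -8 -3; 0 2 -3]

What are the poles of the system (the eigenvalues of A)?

det(sI - A) = s^3 - (tr A)s^2 + (M11 + M22 + M33)s - det A, where Mii is the 2×2 principal minor of A obtained by deleting row i and column i.
tr A = (-2) + (-8) + (-3) = -13; M11 = (-8)·(-3) - (-3)·2 = 24 - (-6) = 30; M22 = (-2)·(-3) - 5·0 = 6 - 0 = 6; M33 = (-2)·(-8) - 2·0 = 16 - 0 = 16; sum of minors = 52.
det A = (-2)·((-8)·(-3) - (-3)·2) - 2·(0·(-3) - (-3)·0) + 5·(0·2 - (-8)·0) = (-2)·30 - 2·0 + 5·0 = -60.
So p(s) = det(sI - A) = s^3 + 13s^2 + 52s + 60.
Rational-root test: any integer root divides 60. Testing small divisors, s = -2 works: p(-2) = -8 + 52 + (-104) + 60 = 0, so (s + 2) is a factor.
Dividing, p(s) = (s + 2)(s^2 + 11s + 30).
Factor s^2 + 11s + 30: two numbers with sum -11 and product 30 are -5 and -6, so s^2 + 11s + 30 = (s + 5)(s + 6).
Hence p(s) = (s + 2) (s + 5) (s + 6), with roots -6, -5, -2.
All eigenvalues have negative real part, so the system is asymptotically stable.

-6, -5, -2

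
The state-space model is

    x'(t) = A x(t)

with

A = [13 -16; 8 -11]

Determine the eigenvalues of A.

det(sI - A) = s^2 - (tr A)s + det A, with tr A = 13 + (-11) = 2 and det A = 13·(-11) - (-16)·8 = -143 - (-128) = -15.
So p(s) = det(sI - A) = s^2 - 2s - 15.
Factor s^2 - 2s - 15: two numbers with sum 2 and product -15 are 5 and -3, so s^2 - 2s - 15 = (s - 5)(s + 3).
Hence p(s) = (s - 5) (s + 3), with roots -3, 5.
At least one eigenvalue has non-negative real part, so the system is not asymptotically stable.

-3, 5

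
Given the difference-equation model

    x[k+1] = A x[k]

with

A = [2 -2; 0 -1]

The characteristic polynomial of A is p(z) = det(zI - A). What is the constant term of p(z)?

For a 2×2 matrix, det(zI - A) = z^2 - (tr A)z + det A.
tr A = 1, det A = -2.
So p(z) = z^2 - z - 2.
The constant term is -2.

-2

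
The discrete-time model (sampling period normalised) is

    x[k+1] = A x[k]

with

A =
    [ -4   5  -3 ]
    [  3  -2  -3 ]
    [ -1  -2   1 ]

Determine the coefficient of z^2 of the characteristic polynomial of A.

Expand det(zI - A) for the 3×3 matrix.
p(z) = z^3 + 5z^2 - 22z - 56.
(Check: constant term = det(-A) = (-1)^3 det A = -56; coefficient of z^2 = -tr A = 5.)
The coefficient of z^2 is 5.

5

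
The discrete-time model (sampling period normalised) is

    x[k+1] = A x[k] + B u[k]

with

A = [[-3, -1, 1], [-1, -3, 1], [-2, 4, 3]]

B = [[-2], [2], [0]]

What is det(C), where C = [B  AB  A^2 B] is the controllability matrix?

AB = [[4], [-4], [12]]
A^2B = [[4], [20], [12]]
Controllability matrix C = [B  AB  A^2B] = [[-2, 4, 4], [2, -4, 20], [0, 12, 12]]
Expanding along the first row, det(C) = (-2)·((-4)·12 - 20·12) - 4·(2·12 - 20·0) + 4·(2·12 - (-4)·0) = (-2)·(-288) - 4·24 + 4·24 = 576
Since det(C) ≠ 0, rank(C) = 3 and the system is completely controllable.

576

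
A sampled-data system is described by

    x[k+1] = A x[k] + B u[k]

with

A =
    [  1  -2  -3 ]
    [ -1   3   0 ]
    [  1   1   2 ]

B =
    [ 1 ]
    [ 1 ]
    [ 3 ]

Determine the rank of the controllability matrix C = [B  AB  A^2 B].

AB = [[-10], [2], [8]]
A^2B = [[-38], [16], [8]]
Controllability matrix C = [B  AB  A^2B] = [[1, -10, -38], [1, 2, 16], [3, 8, 8]]
det(C) = 1·(2·8 - 16·8) - (-10)·(1·8 - 16·3) + (-38)·(1·8 - 2·3) = 1·(-112) - (-10)·(-40) + (-38)·2 = -588 ≠ 0, so rank(C) = 3.
rank(C) = 3 = n, so the pair (A, B) is completely controllable.

3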